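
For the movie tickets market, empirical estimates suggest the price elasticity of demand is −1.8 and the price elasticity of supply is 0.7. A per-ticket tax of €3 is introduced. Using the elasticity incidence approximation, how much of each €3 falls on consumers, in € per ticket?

Incidence ratio: consumers' share ≈ εs / (εs + |εd|) = 0.7 / (0.7 + 1.8) = 0.28.
So consumers bear ≈ 0.28 × €3 = €0.84; suppliers bear €2.16.

Consumers bear ≈ €0.84 per ticket.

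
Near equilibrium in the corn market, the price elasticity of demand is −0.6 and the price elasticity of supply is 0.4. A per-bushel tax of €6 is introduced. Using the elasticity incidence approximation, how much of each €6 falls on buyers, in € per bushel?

Incidence ratio: buyers' share ≈ εs / (εs + |εd|) = 0.4 / (0.4 + 0.6) = 0.4.
So buyers bear ≈ 0.4 × €6 = €2.4; sellers bear €3.6.

Buyers bear ≈ €2.4 per bushel.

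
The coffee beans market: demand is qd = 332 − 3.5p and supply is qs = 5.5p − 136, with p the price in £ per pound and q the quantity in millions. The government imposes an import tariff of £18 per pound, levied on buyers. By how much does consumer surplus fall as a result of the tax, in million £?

Consumer surplus falls by £1438.25 million.

Without the tax, 332 − 3.5p = 5.5p − 136 gives 9p = 468, so p* = £52 and q* = 150.
With the tax collected from buyers, demand (in seller-price terms) shifts: qd = 332 − 3.5(p + 18).
New equilibrium: buyers pay £63, sellers receive £45, q = 111.5. (Wedge: pb − ps = 18.)
ΔCS is the trapezoid between Q = 111.5 and Q = 150 of height £11: ½ · (150 + 111.5) · 11 = £1438.25.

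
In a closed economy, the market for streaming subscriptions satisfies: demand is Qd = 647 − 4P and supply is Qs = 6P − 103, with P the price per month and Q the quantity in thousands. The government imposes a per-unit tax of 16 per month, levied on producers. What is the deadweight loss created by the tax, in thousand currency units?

Deadweight loss = 307.2 thousand.

Before the tax: set 647 − 4P = 6P − 103 → P* = 75, Q* = 347.
With the tax collected from producers, supply shifts: Qs = 6(P − 16) − 103.
Solving gives Q = 308.6 with consumers paying 84.6 and producers receiving 68.6 (the 16 wedge).
Quantity falls by |ΔQ| = |347 − 308.6| = 38.4.
DWL = ½ · t · |ΔQ| = ½ · 16 · 38.4 = 307.2.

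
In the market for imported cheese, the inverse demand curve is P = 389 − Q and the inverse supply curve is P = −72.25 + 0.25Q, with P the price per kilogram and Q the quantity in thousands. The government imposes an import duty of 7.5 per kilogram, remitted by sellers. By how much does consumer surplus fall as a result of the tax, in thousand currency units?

Consumer surplus falls by 2196 thousand.

Rewrite in direct form: Qd = 389 − P and Qs = 4P + 289.
Before the tax: set 389 − P = 4P + 289 → P* = 20, Q* = 369.
With the tax collected from sellers, supply shifts: Qs = 4(P − 7.5) + 289.
Solving gives Q = 363 with buyers paying 26 and sellers receiving 18.5 (the 7.5 wedge).
ΔCS is the trapezoid between Q = 363 and Q = 369 of height 6: ½ · (369 + 363) · 6 = 2196.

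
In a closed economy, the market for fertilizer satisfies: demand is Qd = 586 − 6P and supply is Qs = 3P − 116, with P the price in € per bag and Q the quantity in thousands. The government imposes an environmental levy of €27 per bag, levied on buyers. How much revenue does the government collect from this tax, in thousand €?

Before the tax: set 586 − 6P = 3P − 116 → P* = €78, Q* = 118.
With the tax collected from buyers, demand (in seller-price terms) shifts: Qd = 586 − 6(P + 27).
New equilibrium: buyers pay €87, producers receive €60, Q = 64. (Wedge: Pb − Ps = 27.)
Revenue = t · Q = 27 · 64 = €1728.

Tax revenue = €1728 thousand.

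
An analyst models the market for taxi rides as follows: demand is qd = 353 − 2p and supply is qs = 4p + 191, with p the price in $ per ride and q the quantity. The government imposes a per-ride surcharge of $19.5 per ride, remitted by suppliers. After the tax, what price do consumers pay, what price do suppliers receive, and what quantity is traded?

Before the tax: set 353 − 2p = 4p + 191 → p* = $27, q* = 299.
With the tax collected from suppliers, supply shifts: qs = 4(p − 19.5) + 191.
New equilibrium: consumers pay $40, suppliers receive $20.5, q = 273. (Wedge: pb − ps = 19.5.)
The less price-elastic side of the market bears the larger share of a per-unit tax.

Consumers pay $40; suppliers receive $20.5; quantity = 273.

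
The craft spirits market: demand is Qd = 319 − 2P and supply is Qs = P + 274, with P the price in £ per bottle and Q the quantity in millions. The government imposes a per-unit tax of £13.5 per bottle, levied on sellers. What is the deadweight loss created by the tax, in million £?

Deadweight loss = £60.75 million.

Without the tax, 319 − 2P = P + 274 gives 3P = 45, so P* = £15 and Q* = 289.
With the tax collected from sellers, supply shifts: Qs = (P − 13.5) + 274.
New equilibrium: consumers pay £19.5, sellers receive £6, Q = 280. (Wedge: Pb − Ps = 13.5.)
Quantity falls by |ΔQ| = |289 − 280| = 9.
DWL = ½ · t · |ΔQ| = ½ · 13.5 · 9 = £60.75.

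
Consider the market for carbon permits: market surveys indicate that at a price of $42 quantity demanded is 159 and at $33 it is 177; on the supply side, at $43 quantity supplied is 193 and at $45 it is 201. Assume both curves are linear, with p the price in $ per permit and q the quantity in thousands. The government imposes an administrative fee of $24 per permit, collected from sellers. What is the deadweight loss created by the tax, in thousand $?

Deadweight loss = $384 thousand.

Demand slope: (177 − 159)/(33 − 42) = -2, so qd = 243 − 2p.
Supply slope: (201 − 193)/(45 − 43) = 4, so qs = 4p + 21.
Without the tax, 243 − 2p = 4p + 21 gives 6p = 222, so p* = $37 and q* = 169.
With the tax collected from sellers, supply shifts: qs = 4(p − 24) + 21.
Solving gives q = 137 with consumers paying $53 and sellers receiving $29 (the $24 wedge).
Quantity falls by |ΔQ| = |169 − 137| = 32.
DWL = ½ · t · |ΔQ| = ½ · 24 · 32 = $384.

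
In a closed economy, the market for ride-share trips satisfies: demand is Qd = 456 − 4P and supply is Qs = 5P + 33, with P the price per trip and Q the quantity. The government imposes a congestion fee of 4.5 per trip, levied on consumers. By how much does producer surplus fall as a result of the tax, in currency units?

Without the tax, 456 − 4P = 5P + 33 gives 9P = 423, so P* = 47 and Q* = 268.
With the tax collected from consumers, demand (in seller-price terms) shifts: Qd = 456 − 4(P + 4.5).
New equilibrium: consumers pay 49.5, sellers receive 45, Q = 258. (Wedge: Pb − Ps = 4.5.)
ΔPS is the trapezoid between Q = 258 and Q = 268 of height 2: ½ · (268 + 258) · 2 = 526.

Producer surplus falls by 526.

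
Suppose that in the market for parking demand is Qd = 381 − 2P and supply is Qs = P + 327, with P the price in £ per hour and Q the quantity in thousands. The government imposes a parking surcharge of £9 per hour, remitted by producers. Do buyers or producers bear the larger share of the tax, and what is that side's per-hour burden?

Producers bear the larger share: £6 per hour.

Before the tax: set 381 − 2P = P + 327 → P* = £18, Q* = 345.
With the tax collected from producers, supply shifts: Qs = (P − 9) + 327.
New equilibrium: buyers pay £21, producers receive £12, Q = 339. (Wedge: Pb − Ps = 9.)
Per-hour burden: buyers £3, producers £6.
Producers take the larger share because supply is less price-elastic here (demand slope 2 vs supply slope 1).
The less price-elastic side of the market bears the larger share of a per-unit tax.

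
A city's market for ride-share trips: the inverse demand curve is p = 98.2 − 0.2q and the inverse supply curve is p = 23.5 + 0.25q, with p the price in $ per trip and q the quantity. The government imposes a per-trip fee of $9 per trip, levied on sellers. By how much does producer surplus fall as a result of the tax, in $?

Inverting to q(p) form: qd = 491 − 5p; qs = 4p − 94.
Without the tax, 491 − 5p = 4p − 94 gives 9p = 585, so p* = $65 and q* = 166.
With the tax collected from sellers, supply shifts: qs = 4(p − 9) − 94.
Solving gives q = 146 with buyers paying $69 and sellers receiving $60 (the $9 wedge).
ΔPS is the trapezoid between Q = 146 and Q = 166 of height $5: ½ · (166 + 146) · 5 = $780.

Producer surplus falls by $780.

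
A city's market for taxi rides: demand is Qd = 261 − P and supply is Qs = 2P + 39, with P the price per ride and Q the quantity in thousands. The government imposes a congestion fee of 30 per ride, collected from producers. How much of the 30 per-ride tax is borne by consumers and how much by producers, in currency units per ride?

Without the tax, 261 − P = 2P + 39 gives 3P = 222, so P* = 74 and Q* = 187.
With the tax collected from producers, supply shifts: Qs = 2(P − 30) + 39.
Solving gives Q = 167 with consumers paying 94 and producers receiving 64 (the 30 wedge).
Burden on consumers: 20; on producers: 10. (They sum to 30.)
The less price-elastic side of the market bears the larger share of a per-unit tax.

Consumers bear 20 per ride; producers bear 10 per ride.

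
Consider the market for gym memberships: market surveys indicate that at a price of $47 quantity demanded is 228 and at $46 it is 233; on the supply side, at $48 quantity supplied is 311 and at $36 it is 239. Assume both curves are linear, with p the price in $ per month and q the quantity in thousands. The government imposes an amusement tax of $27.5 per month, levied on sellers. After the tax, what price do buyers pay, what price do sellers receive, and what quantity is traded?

Buyers pay $55; sellers receive $27.5; quantity = 188.

Demand slope: (233 − 228)/(46 − 47) = -5, so qd = 463 − 5p.
Supply slope: (239 − 311)/(36 − 48) = 6, so qs = 6p + 23.
Before the tax: set 463 − 5p = 6p + 23 → p* = $40, q* = 263.
With the tax collected from sellers, supply shifts: qs = 6(p − 27.5) + 23.
New equilibrium: buyers pay $55, sellers receive $27.5, q = 188. (Wedge: pb − ps = 27.5.)
The less price-elastic side of the market bears the larger share of a per-unit tax.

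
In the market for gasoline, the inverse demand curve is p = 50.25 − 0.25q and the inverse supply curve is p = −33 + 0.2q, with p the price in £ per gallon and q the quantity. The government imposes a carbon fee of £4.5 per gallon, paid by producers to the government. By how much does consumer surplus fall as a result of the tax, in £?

Consumer surplus falls by £450.

Rewrite in direct form: qd = 201 − 4p and qs = 5p + 165.
Before the tax: set 201 − 4p = 5p + 165 → p* = £4, q* = 185.
With the tax collected from producers, supply shifts: qs = 5(p − 4.5) + 165.
Solving gives q = 175 with consumers paying £6.5 and producers receiving £2 (the £4.5 wedge).
ΔCS is the trapezoid between Q = 175 and Q = 185 of height £2.5: ½ · (185 + 175) · 2.5 = £450.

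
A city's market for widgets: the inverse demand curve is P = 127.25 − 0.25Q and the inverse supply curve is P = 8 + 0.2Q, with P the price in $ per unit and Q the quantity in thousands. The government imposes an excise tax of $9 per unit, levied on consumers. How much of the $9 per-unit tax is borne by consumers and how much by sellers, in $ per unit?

Consumers bear $5 per unit; sellers bear $4 per unit.

Inverting to Q(P) form: Qd = 509 − 4P; Qs = 5P − 40.
Without the tax, 509 − 4P = 5P − 40 gives 9P = 549, so P* = $61 and Q* = 265.
With the tax collected from consumers, demand (in seller-price terms) shifts: Qd = 509 − 4(P + 9).
Solving gives Q = 245 with consumers paying $66 and sellers receiving $57 (the $9 wedge).
Burden on consumers: $5; on sellers: $4. (They sum to $9.)
The less price-elastic side of the market bears the larger share of a per-unit tax.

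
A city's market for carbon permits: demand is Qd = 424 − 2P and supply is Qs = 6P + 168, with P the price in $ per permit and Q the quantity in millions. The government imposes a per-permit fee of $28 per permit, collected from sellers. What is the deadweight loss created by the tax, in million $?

Deadweight loss = $588 million.

Before the tax: set 424 − 2P = 6P + 168 → P* = $32, Q* = 360.
With the tax collected from sellers, supply shifts: Qs = 6(P − 28) + 168.
Solving gives Q = 318 with consumers paying $53 and sellers receiving $25 (the $28 wedge).
Quantity falls by |ΔQ| = |360 − 318| = 42.
DWL = ½ · t · |ΔQ| = ½ · 28 · 42 = $588.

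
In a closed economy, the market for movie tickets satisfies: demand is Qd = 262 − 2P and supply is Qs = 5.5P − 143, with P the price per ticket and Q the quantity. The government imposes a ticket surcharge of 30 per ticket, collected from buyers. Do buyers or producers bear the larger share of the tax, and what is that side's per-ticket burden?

Buyers bear the larger share: 22 per ticket.

Without the tax, 262 − 2P = 5.5P − 143 gives 7.5P = 405, so P* = 54 and Q* = 154.
With the tax collected from buyers, demand (in seller-price terms) shifts: Qd = 262 − 2(P + 30).
Solving gives Q = 110 with buyers paying 76 and producers receiving 46 (the 30 wedge).
Per-ticket burden: buyers 22, producers 8.
Buyers take the larger share because demand is less price-elastic here (demand slope 2 vs supply slope 5.5).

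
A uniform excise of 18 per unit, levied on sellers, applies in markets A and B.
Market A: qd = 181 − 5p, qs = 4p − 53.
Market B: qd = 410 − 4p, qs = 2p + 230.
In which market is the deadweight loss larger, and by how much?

Market A, by 144.

Market A: pre-tax p* = 26, q* = 51; post-tax q = 11; deadweight loss = 360.
Market B: pre-tax p* = 30, q* = 290; post-tax q = 266; deadweight loss = 216.
Difference: 360 vs 216 → market A is larger by 144.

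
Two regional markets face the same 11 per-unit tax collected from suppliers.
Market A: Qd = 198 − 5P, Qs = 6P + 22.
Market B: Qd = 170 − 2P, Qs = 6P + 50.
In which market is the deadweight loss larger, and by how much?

Market A: pre-tax P* = 16, Q* = 118; post-tax Q = 88; deadweight loss = 165.
Market B: pre-tax P* = 15, Q* = 140; post-tax Q = 123.5; deadweight loss = 90.75.
Difference: 165 vs 90.75 → market A is larger by 74.25.

Market A, by 74.25.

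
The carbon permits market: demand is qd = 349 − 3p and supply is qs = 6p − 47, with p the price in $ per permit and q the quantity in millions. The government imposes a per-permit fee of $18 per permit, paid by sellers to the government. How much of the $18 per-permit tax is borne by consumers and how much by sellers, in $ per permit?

Before the tax: set 349 − 3p = 6p − 47 → p* = $44, q* = 217.
With the tax collected from sellers, supply shifts: qs = 6(p − 18) − 47.
New equilibrium: consumers pay $56, sellers receive $38, q = 181. (Wedge: pb − ps = 18.)
Burden on consumers: $12; on sellers: $6. (They sum to $18.)
The less price-elastic side of the market bears the larger share of a per-unit tax.

Consumers bear $12 per permit; sellers bear $6 per permit.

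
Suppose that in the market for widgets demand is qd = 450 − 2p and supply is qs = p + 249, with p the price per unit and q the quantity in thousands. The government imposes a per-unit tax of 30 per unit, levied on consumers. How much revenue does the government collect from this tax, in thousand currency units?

Tax revenue = 8880 thousand.

Before the tax: set 450 − 2p = p + 249 → p* = 67, q* = 316.
With the tax collected from consumers, demand (in seller-price terms) shifts: qd = 450 − 2(p + 30).
New equilibrium: consumers pay 77, producers receive 47, q = 296. (Wedge: pb − ps = 30.)
Revenue = t · Q = 30 · 296 = 8880.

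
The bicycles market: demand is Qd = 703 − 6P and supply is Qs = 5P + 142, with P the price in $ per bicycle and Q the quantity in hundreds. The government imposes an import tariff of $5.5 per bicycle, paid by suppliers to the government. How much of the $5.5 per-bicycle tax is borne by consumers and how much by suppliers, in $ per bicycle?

Without the tax, 703 − 6P = 5P + 142 gives 11P = 561, so P* = $51 and Q* = 397.
With the tax collected from suppliers, supply shifts: Qs = 5(P − 5.5) + 142.
New equilibrium: consumers pay $53.5, suppliers receive $48, Q = 382. (Wedge: Pb − Ps = 5.5.)
Burden on consumers: $2.5; on suppliers: $3. (They sum to $5.5.)
The less price-elastic side of the market bears the larger share of a per-unit tax.

Consumers bear $2.5 per bicycle; suppliers bear $3 per bicycle.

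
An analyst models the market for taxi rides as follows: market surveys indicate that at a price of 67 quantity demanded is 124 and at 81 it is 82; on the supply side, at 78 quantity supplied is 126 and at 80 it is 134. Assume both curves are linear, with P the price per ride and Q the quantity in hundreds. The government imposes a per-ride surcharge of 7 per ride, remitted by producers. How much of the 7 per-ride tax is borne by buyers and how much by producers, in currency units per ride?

Demand slope: (82 − 124)/(81 − 67) = -3, so Qd = 325 − 3P.
Supply slope: (134 − 126)/(80 − 78) = 4, so Qs = 4P − 186.
Before the tax: set 325 − 3P = 4P − 186 → P* = 73, Q* = 106.
With the tax collected from producers, supply shifts: Qs = 4(P − 7) − 186.
Solving gives Q = 94 with buyers paying 77 and producers receiving 70 (the 7 wedge).
Burden on buyers: 4; on producers: 3. (They sum to 7.)
The less price-elastic side of the market bears the larger share of a per-unit tax.

Buyers bear 4 per ride; producers bear 3 per ride.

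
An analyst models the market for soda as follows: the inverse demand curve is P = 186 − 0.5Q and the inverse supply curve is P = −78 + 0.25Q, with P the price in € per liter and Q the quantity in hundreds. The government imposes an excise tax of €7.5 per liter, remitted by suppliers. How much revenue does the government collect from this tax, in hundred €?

Inverting to Q(P) form: Qd = 372 − 2P; Qs = 4P + 312.
Without the tax, 372 − 2P = 4P + 312 gives 6P = 60, so P* = €10 and Q* = 352.
With the tax collected from suppliers, supply shifts: Qs = 4(P − 7.5) + 312.
Solving gives Q = 342 with consumers paying €15 and suppliers receiving €7.5 (the €7.5 wedge).
Revenue = t · Q = 7.5 · 342 = €2565.

Tax revenue = €2565 hundred.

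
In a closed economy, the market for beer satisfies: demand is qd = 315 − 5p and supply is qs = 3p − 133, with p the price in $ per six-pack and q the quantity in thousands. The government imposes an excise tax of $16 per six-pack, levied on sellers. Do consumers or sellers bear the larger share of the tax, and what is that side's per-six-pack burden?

Without the tax, 315 − 5p = 3p − 133 gives 8p = 448, so p* = $56 and q* = 35.
With the tax collected from sellers, supply shifts: qs = 3(p − 16) − 133.
Solving gives q = 5 with consumers paying $62 and sellers receiving $46 (the $16 wedge).
Per-six-pack burden: consumers $6, sellers $10.
Sellers take the larger share because supply is less price-elastic here (demand slope 5 vs supply slope 3).
The less price-elastic side of the market bears the larger share of a per-unit tax.

Sellers bear the larger share: $10 per six-pack.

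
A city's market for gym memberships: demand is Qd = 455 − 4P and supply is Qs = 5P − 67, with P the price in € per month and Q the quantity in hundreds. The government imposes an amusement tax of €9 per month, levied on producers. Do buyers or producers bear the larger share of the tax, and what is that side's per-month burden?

Buyers bear the larger share: €5 per month.

Before the tax: set 455 − 4P = 5P − 67 → P* = €58, Q* = 223.
With the tax collected from producers, supply shifts: Qs = 5(P − 9) − 67.
New equilibrium: buyers pay €63, producers receive €54, Q = 203. (Wedge: Pb − Ps = 9.)
Per-month burden: buyers €5, producers €4.
Buyers take the larger share because demand is less price-elastic here (demand slope 4 vs supply slope 5).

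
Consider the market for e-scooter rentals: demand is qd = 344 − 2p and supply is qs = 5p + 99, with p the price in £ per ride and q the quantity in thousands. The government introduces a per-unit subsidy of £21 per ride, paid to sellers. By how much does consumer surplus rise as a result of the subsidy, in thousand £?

Without the subsidy, 344 − 2p = 5p + 99 gives 7p = 245, so p* = £35 and q* = 274.
With a per-unit subsidy paid to sellers, each receives p + 21 per unit sold, so supply becomes qs = 5(p + 21) + 99.
New equilibrium: buyers pay £20, sellers receive £41, q = 304. (Wedge: pb − ps = −21.)
ΔCS is the trapezoid between Q = 304 and Q = 274 of height £15: ½ · (274 + 304) · 15 = £4335.

Consumer surplus rises by £4335 thousand.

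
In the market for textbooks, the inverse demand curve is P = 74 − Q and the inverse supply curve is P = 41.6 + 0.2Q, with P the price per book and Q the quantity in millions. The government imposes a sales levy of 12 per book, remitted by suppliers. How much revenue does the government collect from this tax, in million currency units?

Tax revenue = 204 million.

Inverting to Q(P) form: Qd = 74 − P; Qs = 5P − 208.
Before the tax: set 74 − P = 5P − 208 → P* = 47, Q* = 27.
With the tax collected from suppliers, supply shifts: Qs = 5(P − 12) − 208.
New equilibrium: buyers pay 57, suppliers receive 45, Q = 17. (Wedge: Pb − Ps = 12.)
Revenue = t · Q = 12 · 17 = 204.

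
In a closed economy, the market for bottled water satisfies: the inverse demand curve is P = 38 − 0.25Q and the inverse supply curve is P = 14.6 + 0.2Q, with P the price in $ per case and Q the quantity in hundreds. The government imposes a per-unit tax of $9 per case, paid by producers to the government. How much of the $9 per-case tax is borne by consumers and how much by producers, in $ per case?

Consumers bear $5 per case; producers bear $4 per case.

Inverting to Q(P) form: Qd = 152 − 4P; Qs = 5P − 73.
Before the tax: set 152 − 4P = 5P − 73 → P* = $25, Q* = 52.
With the tax collected from producers, supply shifts: Qs = 5(P − 9) − 73.
Solving gives Q = 32 with consumers paying $30 and producers receiving $21 (the $9 wedge).
Burden on consumers: $5; on producers: $4. (They sum to $9.)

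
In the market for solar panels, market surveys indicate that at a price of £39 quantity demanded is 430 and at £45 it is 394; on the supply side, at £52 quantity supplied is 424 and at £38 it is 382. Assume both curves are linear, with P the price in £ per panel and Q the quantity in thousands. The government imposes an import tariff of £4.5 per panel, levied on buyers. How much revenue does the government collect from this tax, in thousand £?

Tax revenue = £1759.5 thousand.

Demand slope: (394 − 430)/(45 − 39) = -6, so Qd = 664 − 6P.
Supply slope: (382 − 424)/(38 − 52) = 3, so Qs = 3P + 268.
Without the tax, 664 − 6P = 3P + 268 gives 9P = 396, so P* = £44 and Q* = 400.
With the tax collected from buyers, demand (in seller-price terms) shifts: Qd = 664 − 6(P + 4.5).
New equilibrium: buyers pay £45.5, producers receive £41, Q = 391. (Wedge: Pb − Ps = 4.5.)
Revenue = t · Q = 4.5 · 391 = £1759.5.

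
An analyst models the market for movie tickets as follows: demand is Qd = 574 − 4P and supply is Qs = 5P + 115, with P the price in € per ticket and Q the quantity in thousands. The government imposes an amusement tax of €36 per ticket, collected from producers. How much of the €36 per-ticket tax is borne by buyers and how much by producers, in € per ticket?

Buyers bear €20 per ticket; producers bear €16 per ticket.

Without the tax, 574 − 4P = 5P + 115 gives 9P = 459, so P* = €51 and Q* = 370.
With the tax collected from producers, supply shifts: Qs = 5(P − 36) + 115.
Solving gives Q = 290 with buyers paying €71 and producers receiving €35 (the €36 wedge).
Burden on buyers: €20; on producers: €16. (They sum to €36.)
The less price-elastic side of the market bears the larger share of a per-unit tax.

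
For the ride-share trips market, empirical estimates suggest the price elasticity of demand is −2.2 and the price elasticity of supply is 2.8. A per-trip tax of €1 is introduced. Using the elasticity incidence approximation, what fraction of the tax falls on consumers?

Consumers' share ≈ 0.56.

Incidence ratio: consumers' share ≈ εs / (εs + |εd|) = 2.8 / (2.8 + 2.2) = 0.56.
Supply is the more elastic side, so consumers bear the larger share.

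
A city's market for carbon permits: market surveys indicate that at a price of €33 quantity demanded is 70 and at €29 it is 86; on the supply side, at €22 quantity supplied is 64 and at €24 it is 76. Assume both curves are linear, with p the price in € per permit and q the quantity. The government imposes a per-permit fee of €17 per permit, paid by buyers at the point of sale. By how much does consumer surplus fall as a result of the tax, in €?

Consumer surplus falls by €750.72.

Demand slope: (86 − 70)/(29 − 33) = -4, so qd = 202 − 4p.
Supply slope: (76 − 64)/(24 − 22) = 6, so qs = 6p − 68.
Without the tax, 202 − 4p = 6p − 68 gives 10p = 270, so p* = €27 and q* = 94.
With the tax collected from buyers, demand (in seller-price terms) shifts: qd = 202 − 4(p + 17).
Solving gives q = 53.2 with buyers paying €37.2 and producers receiving €20.2 (the €17 wedge).
ΔCS is the trapezoid between Q = 53.2 and Q = 94 of height €10.2: ½ · (94 + 53.2) · 10.2 = €750.72.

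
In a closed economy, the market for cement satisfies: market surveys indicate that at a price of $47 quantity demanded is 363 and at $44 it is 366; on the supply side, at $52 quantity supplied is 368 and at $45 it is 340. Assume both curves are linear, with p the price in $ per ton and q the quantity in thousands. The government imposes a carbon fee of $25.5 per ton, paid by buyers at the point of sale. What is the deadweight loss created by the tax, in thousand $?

Deadweight loss = $260.1 thousand.

Demand slope: (366 − 363)/(44 − 47) = -1, so qd = 410 − p.
Supply slope: (340 − 368)/(45 − 52) = 4, so qs = 4p + 160.
Before the tax: set 410 − p = 4p + 160 → p* = $50, q* = 360.
With the tax collected from buyers, demand (in seller-price terms) shifts: qd = 410 − (p + 25.5).
Solving gives q = 339.6 with buyers paying $70.4 and producers receiving $44.9 (the $25.5 wedge).
Quantity falls by |ΔQ| = |360 − 339.6| = 20.4.
DWL = ½ · t · |ΔQ| = ½ · 25.5 · 20.4 = $260.1.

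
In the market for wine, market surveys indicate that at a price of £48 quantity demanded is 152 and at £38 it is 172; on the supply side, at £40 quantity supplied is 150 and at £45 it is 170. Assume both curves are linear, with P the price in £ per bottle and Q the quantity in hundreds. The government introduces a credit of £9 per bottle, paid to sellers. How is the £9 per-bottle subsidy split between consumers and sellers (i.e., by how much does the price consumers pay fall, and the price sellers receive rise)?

Demand slope: (172 − 152)/(38 − 48) = -2, so Qd = 248 − 2P.
Supply slope: (170 − 150)/(45 − 40) = 4, so Qs = 4P − 10.
Without the subsidy, 248 − 2P = 4P − 10 gives 6P = 258, so P* = £43 and Q* = 162.
With a per-unit subsidy paid to sellers, each receives P + 9 per unit sold, so supply becomes Qs = 4(P + 9) − 10.
New equilibrium: consumers pay £37, sellers receive £46, Q = 174. (Wedge: Pb − Ps = −9.)
Gain to consumers: £6; to sellers: £3. (They sum to £9.)

Consumers gain £6 per bottle; sellers gain £3 per bottle.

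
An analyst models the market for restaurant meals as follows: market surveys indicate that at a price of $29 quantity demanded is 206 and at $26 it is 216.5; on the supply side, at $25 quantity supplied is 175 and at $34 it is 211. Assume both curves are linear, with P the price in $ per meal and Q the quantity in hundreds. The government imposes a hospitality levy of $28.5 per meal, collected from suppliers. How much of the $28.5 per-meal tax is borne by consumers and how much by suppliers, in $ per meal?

Demand slope: (216.5 − 206)/(26 − 29) = -3.5, so Qd = 307.5 − 3.5P.
Supply slope: (211 − 175)/(34 − 25) = 4, so Qs = 4P + 75.
Before the tax: set 307.5 − 3.5P = 4P + 75 → P* = $31, Q* = 199.
With the tax collected from suppliers, supply shifts: Qs = 4(P − 28.5) + 75.
New equilibrium: consumers pay $46.2, suppliers receive $17.7, Q = 145.8. (Wedge: Pb − Ps = 28.5.)
Burden on consumers: $15.2; on suppliers: $13.3. (They sum to $28.5.)
The less price-elastic side of the market bears the larger share of a per-unit tax.

Consumers bear $15.2 per meal; suppliers bear $13.3 per meal.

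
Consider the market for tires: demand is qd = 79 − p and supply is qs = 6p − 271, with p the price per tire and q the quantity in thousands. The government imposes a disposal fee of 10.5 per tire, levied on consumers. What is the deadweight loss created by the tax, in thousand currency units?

Without the tax, 79 − p = 6p − 271 gives 7p = 350, so p* = 50 and q* = 29.
With the tax collected from consumers, demand (in seller-price terms) shifts: qd = 79 − (p + 10.5).
New equilibrium: consumers pay 59, sellers receive 48.5, q = 20. (Wedge: pb − ps = 10.5.)
Quantity falls by |ΔQ| = |29 − 20| = 9.
DWL = ½ · t · |ΔQ| = ½ · 10.5 · 9 = 47.25.

Deadweight loss = 47.25 thousand.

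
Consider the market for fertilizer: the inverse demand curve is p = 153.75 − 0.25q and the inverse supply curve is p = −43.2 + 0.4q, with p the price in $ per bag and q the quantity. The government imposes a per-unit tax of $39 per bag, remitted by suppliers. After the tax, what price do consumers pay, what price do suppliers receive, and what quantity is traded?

Inverting to q(p) form: qd = 615 − 4p; qs = 2.5p + 108.
Before the tax: set 615 − 4p = 2.5p + 108 → p* = $78, q* = 303.
With the tax collected from suppliers, supply shifts: qs = 2.5(p − 39) + 108.
Solving gives q = 243 with consumers paying $93 and suppliers receiving $54 (the $39 wedge).
The less price-elastic side of the market bears the larger share of a per-unit tax.

Consumers pay $93; suppliers receive $54; quantity = 243.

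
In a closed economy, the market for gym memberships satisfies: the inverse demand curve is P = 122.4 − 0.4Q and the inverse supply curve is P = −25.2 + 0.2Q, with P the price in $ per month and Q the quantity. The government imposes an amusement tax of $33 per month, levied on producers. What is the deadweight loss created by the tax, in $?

Rewrite in direct form: Qd = 306 − 2.5P and Qs = 5P + 126.
Without the tax, 306 − 2.5P = 5P + 126 gives 7.5P = 180, so P* = $24 and Q* = 246.
With the tax collected from producers, supply shifts: Qs = 5(P − 33) + 126.
New equilibrium: buyers pay $46, producers receive $13, Q = 191. (Wedge: Pb − Ps = 33.)
Quantity falls by |ΔQ| = |246 − 191| = 55.
DWL = ½ · t · |ΔQ| = ½ · 33 · 55 = $907.5.

Deadweight loss = $907.5.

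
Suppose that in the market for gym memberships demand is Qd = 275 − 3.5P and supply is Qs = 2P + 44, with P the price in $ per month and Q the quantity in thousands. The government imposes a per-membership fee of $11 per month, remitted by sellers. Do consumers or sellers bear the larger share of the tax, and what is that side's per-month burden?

Sellers bear the larger share: $7 per month.

Before the tax: set 275 − 3.5P = 2P + 44 → P* = $42, Q* = 128.
With the tax collected from sellers, supply shifts: Qs = 2(P − 11) + 44.
New equilibrium: consumers pay $46, sellers receive $35, Q = 114. (Wedge: Pb − Ps = 11.)
Per-month burden: consumers $4, sellers $7.
Sellers take the larger share because supply is less price-elastic here (demand slope 3.5 vs supply slope 2).
The less price-elastic side of the market bears the larger share of a per-unit tax.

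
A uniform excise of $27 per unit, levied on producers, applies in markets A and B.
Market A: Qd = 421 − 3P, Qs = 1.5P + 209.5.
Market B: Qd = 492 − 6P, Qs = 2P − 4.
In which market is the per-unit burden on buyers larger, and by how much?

Market A, by $2.25.

Market A: pre-tax P* = $47, Q* = 280; post-tax Q = 253; per-unit burden on buyers = $9.
Market B: pre-tax P* = $62, Q* = 120; post-tax Q = 79.5; per-unit burden on buyers = $6.75.
Difference: $9 vs $6.75 → market A is larger by $2.25.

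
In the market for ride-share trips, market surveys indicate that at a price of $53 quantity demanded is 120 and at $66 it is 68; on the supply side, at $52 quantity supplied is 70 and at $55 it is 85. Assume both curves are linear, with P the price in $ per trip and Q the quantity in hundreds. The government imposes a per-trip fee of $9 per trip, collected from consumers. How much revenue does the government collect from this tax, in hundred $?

Tax revenue = $720 hundred.

Demand slope: (68 − 120)/(66 − 53) = -4, so Qd = 332 − 4P.
Supply slope: (85 − 70)/(55 − 52) = 5, so Qs = 5P − 190.
Without the tax, 332 − 4P = 5P − 190 gives 9P = 522, so P* = $58 and Q* = 100.
With the tax collected from consumers, demand (in seller-price terms) shifts: Qd = 332 − 4(P + 9).
New equilibrium: consumers pay $63, suppliers receive $54, Q = 80. (Wedge: Pb − Ps = 9.)
Revenue = t · Q = 9 · 80 = $720.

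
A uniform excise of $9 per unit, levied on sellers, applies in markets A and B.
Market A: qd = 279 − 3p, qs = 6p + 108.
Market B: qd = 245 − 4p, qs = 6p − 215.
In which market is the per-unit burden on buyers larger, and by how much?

Market A, by $0.6.

Market A: pre-tax p* = $19, q* = 222; post-tax q = 204; per-unit burden on buyers = $6.
Market B: pre-tax p* = $46, q* = 61; post-tax q = 39.4; per-unit burden on buyers = $5.4.
Difference: $6 vs $5.4 → market A is larger by $0.6.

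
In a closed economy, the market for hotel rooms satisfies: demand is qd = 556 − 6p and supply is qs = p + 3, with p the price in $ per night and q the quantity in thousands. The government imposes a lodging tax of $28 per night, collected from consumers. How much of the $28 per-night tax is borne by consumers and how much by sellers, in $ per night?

Without the tax, 556 − 6p = p + 3 gives 7p = 553, so p* = $79 and q* = 82.
With the tax collected from consumers, demand (in seller-price terms) shifts: qd = 556 − 6(p + 28).
Solving gives q = 58 with consumers paying $83 and sellers receiving $55 (the $28 wedge).
Burden on consumers: $4; on sellers: $24. (They sum to $28.)
The less price-elastic side of the market bears the larger share of a per-unit tax.

Consumers bear $4 per night; sellers bear $24 per night.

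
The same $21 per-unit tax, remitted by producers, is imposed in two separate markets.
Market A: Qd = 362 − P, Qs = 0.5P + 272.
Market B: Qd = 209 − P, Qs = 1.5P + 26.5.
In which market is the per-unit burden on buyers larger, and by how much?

Market A: pre-tax P* = $60, Q* = 302; post-tax Q = 295; per-unit burden on buyers = $7.
Market B: pre-tax P* = $73, Q* = 136; post-tax Q = 123.4; per-unit burden on buyers = $12.6.
Difference: $7 vs $12.6 → market B is larger by $5.6.

Market B, by $5.6.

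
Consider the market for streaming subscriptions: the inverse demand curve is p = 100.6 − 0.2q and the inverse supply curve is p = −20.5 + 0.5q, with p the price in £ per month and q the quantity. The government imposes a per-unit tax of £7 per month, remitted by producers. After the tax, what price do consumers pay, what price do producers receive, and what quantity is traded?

Consumers pay £68; producers receive £61; quantity = 163.

Rewrite in direct form: qd = 503 − 5p and qs = 2p + 41.
Before the tax: set 503 − 5p = 2p + 41 → p* = £66, q* = 173.
With the tax collected from producers, supply shifts: qs = 2(p − 7) + 41.
Solving gives q = 163 with consumers paying £68 and producers receiving £61 (the £7 wedge).
The less price-elastic side of the market bears the larger share of a per-unit tax.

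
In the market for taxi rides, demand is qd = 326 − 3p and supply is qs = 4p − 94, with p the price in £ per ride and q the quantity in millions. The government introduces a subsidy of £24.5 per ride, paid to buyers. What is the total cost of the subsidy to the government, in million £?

Before the subsidy: set 326 − 3p = 4p − 94 → p* = £60, q* = 146.
With a per-unit subsidy paid to buyers, each effectively pays p − 24.5, so demand becomes qd = 326 − 3(p − 24.5).
Solving gives q = 188 with buyers paying £46 and producers receiving £70.5 (the £24.5 wedge).
Outlay = t · Q = 24.5 · 188 = £4606.

Government outlay = £4606 million.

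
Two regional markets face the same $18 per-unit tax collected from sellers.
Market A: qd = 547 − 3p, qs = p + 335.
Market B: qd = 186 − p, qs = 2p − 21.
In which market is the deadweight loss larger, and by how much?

Market A, by $13.5.

Market A: pre-tax p* = $53, q* = 388; post-tax q = 374.5; deadweight loss = $121.5.
Market B: pre-tax p* = $69, q* = 117; post-tax q = 105; deadweight loss = $108.
Difference: $121.5 vs $108 → market A is larger by $13.5.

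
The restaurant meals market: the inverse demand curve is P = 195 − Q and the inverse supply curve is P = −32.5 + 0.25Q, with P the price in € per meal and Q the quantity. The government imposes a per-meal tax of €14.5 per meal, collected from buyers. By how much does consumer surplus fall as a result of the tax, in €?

Consumer surplus falls by €2043.92.

Rewrite in direct form: Qd = 195 − P and Qs = 4P + 130.
Without the tax, 195 − P = 4P + 130 gives 5P = 65, so P* = €13 and Q* = 182.
With the tax collected from buyers, demand (in seller-price terms) shifts: Qd = 195 − (P + 14.5).
Solving gives Q = 170.4 with buyers paying €24.6 and suppliers receiving €10.1 (the €14.5 wedge).
ΔCS is the trapezoid between Q = 170.4 and Q = 182 of height €11.6: ½ · (182 + 170.4) · 11.6 = €2043.92.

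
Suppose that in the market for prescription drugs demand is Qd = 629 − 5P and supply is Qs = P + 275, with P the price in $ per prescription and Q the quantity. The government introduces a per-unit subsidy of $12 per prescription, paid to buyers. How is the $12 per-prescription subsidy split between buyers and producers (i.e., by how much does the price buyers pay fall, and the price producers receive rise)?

Buyers gain $2 per prescription; producers gain $10 per prescription.

Before the subsidy: set 629 − 5P = P + 275 → P* = $59, Q* = 334.
With a per-unit subsidy paid to buyers, each effectively pays P − 12, so demand becomes Qd = 629 − 5(P − 12).
Solving gives Q = 344 with buyers paying $57 and producers receiving $69 (the $12 wedge).
Gain to buyers: $2; to producers: $10. (They sum to $12.)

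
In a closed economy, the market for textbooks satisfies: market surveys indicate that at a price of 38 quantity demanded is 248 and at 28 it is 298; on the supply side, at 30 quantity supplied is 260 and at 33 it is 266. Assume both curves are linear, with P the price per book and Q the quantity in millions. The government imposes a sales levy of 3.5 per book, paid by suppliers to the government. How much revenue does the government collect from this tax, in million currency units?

Demand slope: (298 − 248)/(28 − 38) = -5, so Qd = 438 − 5P.
Supply slope: (266 − 260)/(33 − 30) = 2, so Qs = 2P + 200.
Without the tax, 438 − 5P = 2P + 200 gives 7P = 238, so P* = 34 and Q* = 268.
With the tax collected from suppliers, supply shifts: Qs = 2(P − 3.5) + 200.
Solving gives Q = 263 with consumers paying 35 and suppliers receiving 31.5 (the 3.5 wedge).
Revenue = t · Q = 3.5 · 263 = 920.5.

Tax revenue = 920.5 million.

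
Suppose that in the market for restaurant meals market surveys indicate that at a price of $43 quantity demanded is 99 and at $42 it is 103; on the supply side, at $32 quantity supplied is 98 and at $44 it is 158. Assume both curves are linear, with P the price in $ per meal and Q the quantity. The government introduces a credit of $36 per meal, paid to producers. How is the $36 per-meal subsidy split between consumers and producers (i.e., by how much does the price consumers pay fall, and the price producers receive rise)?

Demand slope: (103 − 99)/(42 − 43) = -4, so Qd = 271 − 4P.
Supply slope: (158 − 98)/(44 − 32) = 5, so Qs = 5P − 62.
Before the subsidy: set 271 − 4P = 5P − 62 → P* = $37, Q* = 123.
With a per-unit subsidy paid to producers, each receives P + 36 per unit sold, so supply becomes Qs = 5(P + 36) − 62.
New equilibrium: consumers pay $17, producers receive $53, Q = 203. (Wedge: Pb − Ps = −36.)
Gain to consumers: $20; to producers: $16. (They sum to $36.)

Consumers gain $20 per meal; producers gain $16 per meal.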